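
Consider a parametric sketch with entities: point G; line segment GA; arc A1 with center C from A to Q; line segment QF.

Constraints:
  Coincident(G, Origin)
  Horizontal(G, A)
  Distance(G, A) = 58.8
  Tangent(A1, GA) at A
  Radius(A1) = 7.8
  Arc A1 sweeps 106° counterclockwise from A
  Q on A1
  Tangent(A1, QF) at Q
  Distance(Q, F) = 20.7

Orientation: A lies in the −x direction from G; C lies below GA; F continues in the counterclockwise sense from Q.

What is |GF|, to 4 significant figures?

67.54

G is at the origin; GA is horizontal with |GA| = 58.8 and A on the −x side, so A = (-58.80, 0.000). A1 meets GA tangentially, so CA is at right angles to GA, so C = A + (0, -7.8) = (-58.80, -7.800). On A1, A sits at bearing 90° from C; a 106° counterclockwise sweep puts Q at bearing 196°, so Q = C + 7.8·(cos 196°, sin 196°) = (-66.30, -9.950). A1 meets QF tangentially, so CQ is at right angles to QF, so QF runs along (−sin 196°, cos 196°); with |QF| = 20.7, F = (-60.59, -29.85). Then |GF| = |F − G| = 67.54.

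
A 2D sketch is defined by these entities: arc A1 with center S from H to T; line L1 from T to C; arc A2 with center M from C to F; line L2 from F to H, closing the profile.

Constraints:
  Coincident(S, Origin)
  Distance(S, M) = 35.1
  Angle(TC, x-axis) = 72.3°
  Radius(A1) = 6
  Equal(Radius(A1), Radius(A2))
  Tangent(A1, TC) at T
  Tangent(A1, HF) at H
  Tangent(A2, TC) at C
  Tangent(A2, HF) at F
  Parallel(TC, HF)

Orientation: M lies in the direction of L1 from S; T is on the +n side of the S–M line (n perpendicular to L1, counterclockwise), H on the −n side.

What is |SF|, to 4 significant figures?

35.61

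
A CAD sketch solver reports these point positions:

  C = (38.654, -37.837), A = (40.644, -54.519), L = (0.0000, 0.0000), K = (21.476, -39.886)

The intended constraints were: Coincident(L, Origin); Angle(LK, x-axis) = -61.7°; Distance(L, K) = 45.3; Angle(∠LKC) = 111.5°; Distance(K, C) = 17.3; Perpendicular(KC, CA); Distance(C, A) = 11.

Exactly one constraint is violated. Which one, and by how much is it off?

Distance(C, A) = 11 — off by 5.80.

L = (0.00, 0.00) ✓; LK at -61.70° ✓; |LK| = 45.30 ✓; ∠LKC = 111.5° ✓; |KC| = 17.30 ✓; ∠(KC, CA) = 90.00° ✓; |CA| = 16.80 ✗.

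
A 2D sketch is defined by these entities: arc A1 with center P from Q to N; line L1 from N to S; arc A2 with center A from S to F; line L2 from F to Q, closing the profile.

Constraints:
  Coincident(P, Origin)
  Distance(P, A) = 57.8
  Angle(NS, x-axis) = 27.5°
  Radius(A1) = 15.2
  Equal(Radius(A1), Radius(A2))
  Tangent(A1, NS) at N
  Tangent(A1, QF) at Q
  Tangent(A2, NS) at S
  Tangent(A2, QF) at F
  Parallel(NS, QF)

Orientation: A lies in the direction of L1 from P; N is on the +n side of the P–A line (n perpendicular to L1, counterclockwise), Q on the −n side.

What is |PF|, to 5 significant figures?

59.765

The slot axis is L1's direction at 27.5°, so u = (cos 27.5°, sin 27.5°) = (0.88701, 0.46175) and n = (−sin 27.5°, cos 27.5°) = (-0.46175, 0.88701). P is at the origin and A lies 57.8 along u from P, so A = 57.8·u = (51.269, 26.689). Tangency of A1 to both parallel lines with radius 15.2 puts N and Q at P ± 15.2·n: N = (-7.0186, 13.483), Q = (7.0186, -13.483). Equal radii place S and F the same way about A: S = A + 15.2·n = (44.251, 40.172), F = A − 15.2·n = (58.288, 13.207). Then |PF| = |F − P| = 59.765.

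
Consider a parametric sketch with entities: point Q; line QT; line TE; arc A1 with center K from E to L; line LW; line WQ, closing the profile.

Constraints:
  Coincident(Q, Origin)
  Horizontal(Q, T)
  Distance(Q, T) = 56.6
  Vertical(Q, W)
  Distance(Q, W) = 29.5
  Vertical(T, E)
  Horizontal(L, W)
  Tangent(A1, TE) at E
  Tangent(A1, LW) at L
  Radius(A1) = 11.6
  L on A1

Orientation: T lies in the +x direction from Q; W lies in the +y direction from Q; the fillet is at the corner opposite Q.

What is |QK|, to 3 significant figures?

48.4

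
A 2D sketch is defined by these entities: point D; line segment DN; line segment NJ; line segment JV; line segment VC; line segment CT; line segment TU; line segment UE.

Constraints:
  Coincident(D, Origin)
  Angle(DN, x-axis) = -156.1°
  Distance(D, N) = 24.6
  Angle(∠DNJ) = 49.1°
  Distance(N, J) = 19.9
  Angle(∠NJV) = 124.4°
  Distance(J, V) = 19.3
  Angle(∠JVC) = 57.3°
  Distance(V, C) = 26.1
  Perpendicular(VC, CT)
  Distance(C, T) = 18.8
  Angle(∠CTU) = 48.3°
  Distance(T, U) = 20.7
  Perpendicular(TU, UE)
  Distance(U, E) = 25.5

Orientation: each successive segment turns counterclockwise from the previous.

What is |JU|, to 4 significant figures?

11.21

The perpendicularity gives CT at right angles to VC, so CT runs at -116.9°; with |CT| = 18.8, T = (-19.62, -13.63). ∠CTU = 48.3° gives TU at 14.80° from the x-axis; with |TU| = 20.7, U = (0.3935, -8.343). Then |JU| = |U − J| = 11.21.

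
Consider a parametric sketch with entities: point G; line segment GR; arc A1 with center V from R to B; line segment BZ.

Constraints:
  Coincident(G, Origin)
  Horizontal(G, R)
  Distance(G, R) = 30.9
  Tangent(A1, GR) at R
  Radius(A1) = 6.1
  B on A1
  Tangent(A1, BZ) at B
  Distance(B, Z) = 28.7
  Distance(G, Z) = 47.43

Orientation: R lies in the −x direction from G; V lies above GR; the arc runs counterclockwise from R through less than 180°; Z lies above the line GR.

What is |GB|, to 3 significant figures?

26.1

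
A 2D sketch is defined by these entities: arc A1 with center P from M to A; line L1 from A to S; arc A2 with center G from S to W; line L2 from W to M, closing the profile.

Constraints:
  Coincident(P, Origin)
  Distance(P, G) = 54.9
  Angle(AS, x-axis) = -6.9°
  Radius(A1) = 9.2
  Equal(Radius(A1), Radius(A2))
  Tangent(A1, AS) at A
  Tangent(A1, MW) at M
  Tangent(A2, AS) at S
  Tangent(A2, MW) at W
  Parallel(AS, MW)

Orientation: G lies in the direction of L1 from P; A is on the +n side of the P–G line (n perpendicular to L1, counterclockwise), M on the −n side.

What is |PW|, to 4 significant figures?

55.67

The slot axis is L1's direction at -6.9°, so u = (cos -6.9°, sin -6.9°) = (0.9928, -0.1201) and n = (−sin -6.9°, cos -6.9°) = (0.1201, 0.9928). P is at the origin and G lies 54.9 along u from P, so G = 54.9·u = (54.50, -6.596). Tangency of A1 to both parallel lines with radius 9.2 puts A and M at P ± 9.2·n: A = (1.105, 9.133), M = (-1.105, -9.133). Equal radii place S and W the same way about G: S = G + 9.2·n = (55.61, 2.538), W = G − 9.2·n = (53.40, -15.73). Then |PW| = |W − P| = 55.67.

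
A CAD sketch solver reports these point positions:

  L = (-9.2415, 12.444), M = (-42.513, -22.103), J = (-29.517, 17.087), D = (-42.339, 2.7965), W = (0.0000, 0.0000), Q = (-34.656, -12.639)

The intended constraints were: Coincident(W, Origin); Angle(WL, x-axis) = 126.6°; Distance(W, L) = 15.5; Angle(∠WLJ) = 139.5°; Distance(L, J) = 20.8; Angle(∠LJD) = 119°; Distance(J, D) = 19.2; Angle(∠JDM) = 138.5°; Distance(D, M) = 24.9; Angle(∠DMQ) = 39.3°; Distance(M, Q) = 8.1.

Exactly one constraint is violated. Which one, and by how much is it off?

Distance(M, Q) = 8.1 — off by 4.20.

W = (0.00, 0.00) ✓; WL at 126.6° ✓; |WL| = 15.50 ✓; ∠WLJ = 139.5° ✓; |LJ| = 20.80 ✓; ∠LJD = 119.0° ✓; |JD| = 19.20 ✓; ∠JDM = 138.5° ✓; |DM| = 24.90 ✓; ∠DMQ = 39.30° ✓; |MQ| = 12.30 ✗.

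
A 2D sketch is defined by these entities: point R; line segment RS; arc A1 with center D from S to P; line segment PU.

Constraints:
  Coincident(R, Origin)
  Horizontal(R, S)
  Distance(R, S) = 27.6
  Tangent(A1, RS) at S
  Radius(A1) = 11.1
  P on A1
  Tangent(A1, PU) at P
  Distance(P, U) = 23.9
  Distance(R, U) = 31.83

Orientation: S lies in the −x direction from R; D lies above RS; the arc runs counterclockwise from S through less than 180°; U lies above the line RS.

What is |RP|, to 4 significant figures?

18.69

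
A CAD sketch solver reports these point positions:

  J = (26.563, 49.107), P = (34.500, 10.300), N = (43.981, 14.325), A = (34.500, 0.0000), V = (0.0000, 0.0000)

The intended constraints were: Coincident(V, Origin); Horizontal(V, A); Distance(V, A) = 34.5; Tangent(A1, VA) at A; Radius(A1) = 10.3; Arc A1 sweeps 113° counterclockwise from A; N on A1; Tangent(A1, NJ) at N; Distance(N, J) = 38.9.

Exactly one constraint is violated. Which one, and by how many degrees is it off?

Tangent(A1, NJ) at N — off by 3.60°.

V = (0.00, 0.00) ✓; V.y = 0.00, A.y = 0.00 ✓; |VA| = 34.50 ✓; ∠(PA, AV) = 90.00° ✓; |PA| = 10.30 ✓; bearing(P→N) − bearing(P→A) = 113.0° ✓; |PN| = 10.30 ✓; ∠(PN, NJ) = 86.40° ✗; |NJ| = 38.90 ✓.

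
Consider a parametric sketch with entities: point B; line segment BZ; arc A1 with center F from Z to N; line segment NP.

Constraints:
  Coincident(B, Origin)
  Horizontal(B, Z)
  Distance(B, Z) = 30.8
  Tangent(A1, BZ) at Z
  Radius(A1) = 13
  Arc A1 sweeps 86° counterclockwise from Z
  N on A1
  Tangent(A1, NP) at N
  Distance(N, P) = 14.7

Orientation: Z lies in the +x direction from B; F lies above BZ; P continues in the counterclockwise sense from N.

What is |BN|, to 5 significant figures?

45.408

The tangent condition forces FZ to be normal to BZ, so F = Z + (0, 13) = (30.800, 13.000). On A1, Z sits at bearing -90° from F; an 86° counterclockwise sweep puts N at bearing -4°, so N = F + 13.0·(cos -4°, sin -4°) = (43.768, 12.093). Then |BN| = |N − B| = 45.408.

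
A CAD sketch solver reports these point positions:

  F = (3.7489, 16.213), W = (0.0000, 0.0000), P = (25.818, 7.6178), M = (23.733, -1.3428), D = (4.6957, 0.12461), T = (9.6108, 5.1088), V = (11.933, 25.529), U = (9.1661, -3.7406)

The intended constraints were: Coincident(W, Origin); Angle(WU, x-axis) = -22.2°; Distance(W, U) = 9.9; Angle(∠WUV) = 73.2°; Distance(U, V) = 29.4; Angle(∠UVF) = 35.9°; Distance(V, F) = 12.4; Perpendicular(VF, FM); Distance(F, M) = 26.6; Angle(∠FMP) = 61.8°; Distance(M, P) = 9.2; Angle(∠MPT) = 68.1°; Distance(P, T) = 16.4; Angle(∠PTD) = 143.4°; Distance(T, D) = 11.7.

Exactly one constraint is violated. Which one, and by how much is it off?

Distance(T, D) = 11.7 — off by 4.70.

W = (0.00, 0.00) ✓; WU at -22.20° ✓; |WU| = 9.900 ✓; ∠WUV = 73.20° ✓; |UV| = 29.40 ✓; ∠UVF = 35.90° ✓; |VF| = 12.40 ✓; ∠(VF, FM) = 90.00° ✓; |FM| = 26.60 ✓; ∠FMP = 61.80° ✓; |MP| = 9.200 ✓; ∠MPT = 68.10° ✓; |PT| = 16.40 ✓; ∠PTD = 143.4° ✓; |TD| = 7.000 ✗.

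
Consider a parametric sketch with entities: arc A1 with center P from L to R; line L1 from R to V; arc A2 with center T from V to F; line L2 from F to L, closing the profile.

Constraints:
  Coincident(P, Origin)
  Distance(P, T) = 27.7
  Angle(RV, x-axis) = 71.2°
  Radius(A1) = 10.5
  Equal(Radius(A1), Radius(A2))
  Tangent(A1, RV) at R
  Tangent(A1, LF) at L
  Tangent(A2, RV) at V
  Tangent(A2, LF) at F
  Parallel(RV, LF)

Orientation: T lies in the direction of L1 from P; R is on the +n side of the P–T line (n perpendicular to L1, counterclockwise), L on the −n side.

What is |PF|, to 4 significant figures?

29.62

The slot axis is L1's direction at 71.2°, so u = (cos 71.2°, sin 71.2°) = (0.3223, 0.9466) and n = (−sin 71.2°, cos 71.2°) = (-0.9466, 0.3223). P is at the origin and T lies 27.7 along u from P, so T = 27.7·u = (8.927, 26.22). Tangency of A1 to both parallel lines with radius 10.5 puts R and L at P ± 10.5·n: R = (-9.940, 3.384), L = (9.940, -3.384). Equal radii place V and F the same way about T: V = T + 10.5·n = (-1.013, 29.61), F = T − 10.5·n = (18.87, 22.84). Then |PF| = |F − P| = 29.62.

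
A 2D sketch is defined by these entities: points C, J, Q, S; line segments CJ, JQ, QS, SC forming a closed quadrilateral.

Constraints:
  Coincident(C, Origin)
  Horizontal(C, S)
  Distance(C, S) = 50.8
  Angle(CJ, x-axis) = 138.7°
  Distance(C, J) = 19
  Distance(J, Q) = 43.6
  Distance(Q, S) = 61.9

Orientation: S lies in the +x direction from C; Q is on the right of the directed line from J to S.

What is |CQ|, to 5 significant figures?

29.915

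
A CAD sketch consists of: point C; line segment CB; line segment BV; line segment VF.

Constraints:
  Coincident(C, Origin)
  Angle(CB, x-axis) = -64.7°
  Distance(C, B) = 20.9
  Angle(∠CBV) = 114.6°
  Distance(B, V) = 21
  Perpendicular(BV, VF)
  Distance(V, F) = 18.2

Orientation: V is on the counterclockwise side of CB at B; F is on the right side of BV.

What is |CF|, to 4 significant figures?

47.60

∠CBV = 114.6°, so BV runs at -64.7° + (180° − 114.6°) = 0.7000° from the x-axis; with |BV| = 21.0, V = B + 21.0·(cos 0.7000°, sin 0.7000°) = (29.93, -18.64). The perpendicularity gives VF at right angles to BV; with |VF| = 18.2 on the right of BV, F = V + 18.2·(0.01222, -0.9999) = (30.15, -36.84). Then |CF| = |F − C| = 47.60.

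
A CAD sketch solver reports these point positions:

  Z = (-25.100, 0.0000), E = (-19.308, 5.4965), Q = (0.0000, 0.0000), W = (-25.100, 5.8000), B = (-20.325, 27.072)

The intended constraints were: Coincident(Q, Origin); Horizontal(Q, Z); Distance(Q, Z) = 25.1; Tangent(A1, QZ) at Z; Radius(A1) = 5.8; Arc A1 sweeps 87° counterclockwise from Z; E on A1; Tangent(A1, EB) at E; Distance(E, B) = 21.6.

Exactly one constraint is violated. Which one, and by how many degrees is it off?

Tangent(A1, EB) at E — off by 5.70°.

Q = (0.00, 0.00) ✓; Q.y = 0.00, Z.y = 0.00 ✓; |QZ| = 25.10 ✓; ∠(WZ, ZQ) = 90.00° ✓; |WZ| = 5.800 ✓; bearing(W→E) − bearing(W→Z) = 87.00° ✓; |WE| = 5.800 ✓; ∠(WE, EB) = 84.30° ✗; |EB| = 21.60 ✓.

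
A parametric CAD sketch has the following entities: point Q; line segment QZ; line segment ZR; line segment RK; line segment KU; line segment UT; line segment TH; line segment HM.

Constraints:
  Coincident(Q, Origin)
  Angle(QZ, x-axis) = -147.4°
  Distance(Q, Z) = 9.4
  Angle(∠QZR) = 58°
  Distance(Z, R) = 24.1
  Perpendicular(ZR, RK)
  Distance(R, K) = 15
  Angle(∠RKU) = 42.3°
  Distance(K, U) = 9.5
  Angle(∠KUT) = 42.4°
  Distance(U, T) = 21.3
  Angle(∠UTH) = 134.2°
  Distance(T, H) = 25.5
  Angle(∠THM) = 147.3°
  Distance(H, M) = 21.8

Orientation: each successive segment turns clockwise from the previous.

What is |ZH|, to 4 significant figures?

62.48

Q is at the origin; QZ runs at -147.4° with length 9.4, so Z = (-7.919, -5.064). ∠QZR = 58.0° gives ZR at 90.60° from the x-axis; with |ZR| = 24.1, R = (-8.171, 19.03). The perpendicularity gives RK at right angles to ZR, so RK runs at 0.6000°; with |RK| = 15.0, K = (6.828, 19.19). ∠RKU = 42.3° gives KU at -137.1° from the x-axis; with |KU| = 9.5, U = (-0.1314, 12.72). ∠KUT = 42.4° gives UT at 85.30° from the x-axis; with |UT| = 21.3, T = (1.614, 33.95). ∠UTH = 134.2° gives TH at 39.50° from the x-axis; with |TH| = 25.5, H = (21.29, 50.17). Then |ZH| = |H − Z| = 62.48.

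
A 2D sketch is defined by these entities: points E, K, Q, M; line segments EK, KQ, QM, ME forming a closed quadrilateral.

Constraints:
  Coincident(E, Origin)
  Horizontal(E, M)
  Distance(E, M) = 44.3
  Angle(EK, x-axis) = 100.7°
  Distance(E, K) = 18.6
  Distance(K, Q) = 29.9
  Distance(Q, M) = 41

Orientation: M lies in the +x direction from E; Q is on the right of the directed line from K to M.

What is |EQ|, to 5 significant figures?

11.490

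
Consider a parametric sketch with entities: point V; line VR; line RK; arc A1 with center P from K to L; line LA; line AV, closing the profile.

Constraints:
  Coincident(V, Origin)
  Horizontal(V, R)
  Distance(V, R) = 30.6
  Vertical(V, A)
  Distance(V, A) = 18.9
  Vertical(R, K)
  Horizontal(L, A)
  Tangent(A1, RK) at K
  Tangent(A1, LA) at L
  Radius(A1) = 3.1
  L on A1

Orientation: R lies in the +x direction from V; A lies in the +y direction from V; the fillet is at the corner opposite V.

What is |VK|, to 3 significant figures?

34.4

V is at the origin; VR is horizontal with |VR| = 30.6 and R on the +x side, so R = (30.6, 0.00). V and A share the same x with |VA| = 18.9 and A on the +y side, so A = (0.00, 18.9). The virtual corner opposite V is at (30.6, 18.9). A1 meets RK tangentially, so PK is at right angles to RK and the tangent condition forces PL to be normal to LA, with radius 3.1, so the center P sits 3.1 in from both sides at P = (27.5, 15.8). That places the tangent points at K = (30.6, 15.8) on RK and L = (27.5, 18.9) on LA. Then |VK| = |K − V| = 34.4.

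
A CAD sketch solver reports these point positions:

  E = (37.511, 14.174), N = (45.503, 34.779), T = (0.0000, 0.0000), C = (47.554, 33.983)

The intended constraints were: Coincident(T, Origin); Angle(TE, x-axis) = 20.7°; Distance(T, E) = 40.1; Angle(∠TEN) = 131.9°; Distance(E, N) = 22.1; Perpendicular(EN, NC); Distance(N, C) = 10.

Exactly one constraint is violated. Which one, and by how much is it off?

Distance(N, C) = 10 — off by 7.80.

T = (0.00, 0.00) ✓; TE at 20.70° ✓; |TE| = 40.10 ✓; ∠TEN = 131.9° ✓; |EN| = 22.10 ✓; ∠(EN, NC) = 90.01° ✓; |NC| = 2.200 ✗.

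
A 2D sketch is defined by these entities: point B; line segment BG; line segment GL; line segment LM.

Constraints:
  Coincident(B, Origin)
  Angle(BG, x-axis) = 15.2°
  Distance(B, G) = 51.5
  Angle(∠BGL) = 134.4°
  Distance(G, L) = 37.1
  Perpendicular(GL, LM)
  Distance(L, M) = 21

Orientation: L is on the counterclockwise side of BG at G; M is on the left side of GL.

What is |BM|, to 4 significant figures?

74.82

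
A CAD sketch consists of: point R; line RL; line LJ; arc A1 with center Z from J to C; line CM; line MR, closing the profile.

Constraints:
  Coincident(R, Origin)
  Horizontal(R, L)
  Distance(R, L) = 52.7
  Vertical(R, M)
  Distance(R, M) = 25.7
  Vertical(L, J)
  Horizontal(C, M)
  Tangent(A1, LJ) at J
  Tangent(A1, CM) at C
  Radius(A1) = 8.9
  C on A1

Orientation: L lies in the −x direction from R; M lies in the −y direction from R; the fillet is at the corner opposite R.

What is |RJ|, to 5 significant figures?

55.313

R is at the origin; R and L share the same y with |RL| = 52.7 and L on the −x side, so L = (-52.700, 0.0000). R and M share the same x with |RM| = 25.7 and M on the −y side, so M = (0.0000, -25.700). The virtual corner opposite R is at (-52.700, -25.700). The tangent condition forces ZJ to be normal to LJ and tangency of A1 to CM means the radius ZC is perpendicular to CM, with radius 8.9, so the center Z sits 8.9 in from both sides at Z = (-43.800, -16.800). That places the tangent points at J = (-52.700, -16.800) on LJ and C = (-43.800, -25.700) on CM. Then |RJ| = |J − R| = 55.313.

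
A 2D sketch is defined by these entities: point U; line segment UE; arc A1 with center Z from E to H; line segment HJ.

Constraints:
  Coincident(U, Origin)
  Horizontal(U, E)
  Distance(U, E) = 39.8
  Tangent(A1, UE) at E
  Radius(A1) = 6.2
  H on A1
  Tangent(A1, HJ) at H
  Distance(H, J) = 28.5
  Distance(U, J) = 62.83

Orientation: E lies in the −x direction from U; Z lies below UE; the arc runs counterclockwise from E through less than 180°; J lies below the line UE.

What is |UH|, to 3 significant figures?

45.9

Checks: U.y = 0.00, E.y = 0.00 ✓; |ZH| = 6.200 ✓; ∠(ZH, HJ) = 90.00° ✓; |HJ| = 28.50 ✓; |UJ| = 62.83 ✓.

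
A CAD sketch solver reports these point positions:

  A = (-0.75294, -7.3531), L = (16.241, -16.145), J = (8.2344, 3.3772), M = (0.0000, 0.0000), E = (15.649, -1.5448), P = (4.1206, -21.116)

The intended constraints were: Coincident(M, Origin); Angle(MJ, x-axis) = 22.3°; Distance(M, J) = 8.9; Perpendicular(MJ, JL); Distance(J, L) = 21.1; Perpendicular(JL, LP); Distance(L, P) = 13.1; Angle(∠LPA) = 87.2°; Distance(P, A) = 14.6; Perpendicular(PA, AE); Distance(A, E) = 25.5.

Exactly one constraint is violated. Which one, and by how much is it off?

Distance(A, E) = 25.5 — off by 8.10.

M = (0.00, 0.00) ✓; MJ at 22.30° ✓; |MJ| = 8.900 ✓; ∠(MJ, JL) = 90.00° ✓; |JL| = 21.10 ✓; ∠(JL, LP) = 90.00° ✓; |LP| = 13.10 ✓; ∠LPA = 87.20° ✓; |PA| = 14.60 ✓; ∠(PA, AE) = 90.00° ✓; |AE| = 17.40 ✗.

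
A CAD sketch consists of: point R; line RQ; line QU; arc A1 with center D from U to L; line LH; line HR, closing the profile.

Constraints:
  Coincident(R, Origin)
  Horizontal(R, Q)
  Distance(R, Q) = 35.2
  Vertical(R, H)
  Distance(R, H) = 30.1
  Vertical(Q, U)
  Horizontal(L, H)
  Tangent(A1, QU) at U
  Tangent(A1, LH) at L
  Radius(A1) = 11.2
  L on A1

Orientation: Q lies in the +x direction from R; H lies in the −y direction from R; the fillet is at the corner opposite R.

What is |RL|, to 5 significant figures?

38.497

The virtual corner opposite R is at (35.200, -30.100). Since A1 is tangent to QU there, DU ⟂ QU and tangency of A1 to LH means the radius DL is perpendicular to LH, with radius 11.2, so the center D sits 11.2 in from both sides at D = (24.000, -18.900). That places the tangent points at U = (35.200, -18.900) on QU and L = (24.000, -30.100) on LH. Then |RL| = |L − R| = 38.497.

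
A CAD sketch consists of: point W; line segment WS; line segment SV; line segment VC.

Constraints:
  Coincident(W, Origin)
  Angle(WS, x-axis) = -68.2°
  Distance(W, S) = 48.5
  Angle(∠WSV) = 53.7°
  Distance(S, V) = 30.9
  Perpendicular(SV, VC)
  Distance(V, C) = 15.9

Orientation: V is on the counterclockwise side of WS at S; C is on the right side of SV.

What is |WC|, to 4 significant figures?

55.03

W is at the origin; WS runs at -68.2° with length 48.5, so S = 48.5·(cos -68.2°, sin -68.2°) = (18.01, -45.03). ∠WSV = 53.7°, so SV runs at -68.2° + (180° − 53.7°) = 58.10° from the x-axis; with |SV| = 30.9, V = S + 30.9·(cos 58.10°, sin 58.10°) = (34.34, -18.80). The perpendicularity gives VC at right angles to SV; with |VC| = 15.9 on the right of SV, C = V + 15.9·(0.8490, -0.5284) = (47.84, -27.20). Then |WC| = |C − W| = 55.03.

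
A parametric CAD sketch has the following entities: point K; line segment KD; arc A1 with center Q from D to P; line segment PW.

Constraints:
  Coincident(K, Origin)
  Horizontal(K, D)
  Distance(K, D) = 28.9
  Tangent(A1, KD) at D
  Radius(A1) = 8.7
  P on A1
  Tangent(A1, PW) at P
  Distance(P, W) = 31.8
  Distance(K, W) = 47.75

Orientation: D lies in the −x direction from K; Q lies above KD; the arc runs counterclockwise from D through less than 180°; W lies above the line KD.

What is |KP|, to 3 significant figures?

22.5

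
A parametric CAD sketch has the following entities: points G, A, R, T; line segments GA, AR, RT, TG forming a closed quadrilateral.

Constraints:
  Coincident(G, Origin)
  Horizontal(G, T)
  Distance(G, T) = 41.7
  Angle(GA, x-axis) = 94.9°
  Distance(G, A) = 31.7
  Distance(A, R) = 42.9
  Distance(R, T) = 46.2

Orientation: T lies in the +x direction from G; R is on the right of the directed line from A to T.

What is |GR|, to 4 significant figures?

11.73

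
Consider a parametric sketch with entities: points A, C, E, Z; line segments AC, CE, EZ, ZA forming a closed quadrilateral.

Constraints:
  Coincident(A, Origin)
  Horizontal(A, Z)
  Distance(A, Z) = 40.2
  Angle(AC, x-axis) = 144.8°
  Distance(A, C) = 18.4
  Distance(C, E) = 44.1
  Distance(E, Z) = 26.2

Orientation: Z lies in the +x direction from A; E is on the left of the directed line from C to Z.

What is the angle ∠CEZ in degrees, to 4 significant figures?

103.3°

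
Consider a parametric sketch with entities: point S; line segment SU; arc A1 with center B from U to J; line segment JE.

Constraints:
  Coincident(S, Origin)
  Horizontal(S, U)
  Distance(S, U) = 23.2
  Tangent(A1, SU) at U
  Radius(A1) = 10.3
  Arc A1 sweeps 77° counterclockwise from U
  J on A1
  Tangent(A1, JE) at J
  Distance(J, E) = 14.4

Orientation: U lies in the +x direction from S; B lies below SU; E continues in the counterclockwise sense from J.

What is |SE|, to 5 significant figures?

24.148

S is at the origin; SU is horizontal with |SU| = 23.2 and U on the +x side, so U = (23.200, 0.0000). A1 meets SU tangentially, so BU is at right angles to SU, so B = U + (0, -10.3) = (23.200, -10.300). On A1, U sits at bearing 90° from B; a 77° counterclockwise sweep puts J at bearing 167°, so J = B + 10.3·(cos 167°, sin 167°) = (13.164, -7.9830). Since A1 is tangent to JE there, BJ ⟂ JE, so JE runs along (−sin 167°, cos 167°); with |JE| = 14.4, E = (9.9247, -22.014). Then |SE| = |E − S| = 24.148.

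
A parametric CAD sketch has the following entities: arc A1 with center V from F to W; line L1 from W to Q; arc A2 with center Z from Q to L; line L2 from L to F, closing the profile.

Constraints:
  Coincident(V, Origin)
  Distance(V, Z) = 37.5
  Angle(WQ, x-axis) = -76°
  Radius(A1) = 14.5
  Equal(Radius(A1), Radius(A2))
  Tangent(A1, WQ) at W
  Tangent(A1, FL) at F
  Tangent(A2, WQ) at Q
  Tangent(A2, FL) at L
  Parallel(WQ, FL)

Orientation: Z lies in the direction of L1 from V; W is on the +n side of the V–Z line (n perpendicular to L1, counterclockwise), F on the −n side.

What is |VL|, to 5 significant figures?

40.206

The slot axis is L1's direction at -76.0°, so u = (cos -76.0°, sin -76.0°) = (0.24192, -0.97030) and n = (−sin -76.0°, cos -76.0°) = (0.97030, 0.24192). V is at the origin and Z lies 37.5 along u from V, so Z = 37.5·u = (9.0721, -36.386). Tangency of A1 to both parallel lines with radius 14.5 puts W and F at V ± 14.5·n: W = (14.069, 3.5079), F = (-14.069, -3.5079). Equal radii place Q and L the same way about Z: Q = Z + 14.5·n = (23.141, -32.878), L = Z − 14.5·n = (-4.9972, -39.894). Then |VL| = |L − V| = 40.206.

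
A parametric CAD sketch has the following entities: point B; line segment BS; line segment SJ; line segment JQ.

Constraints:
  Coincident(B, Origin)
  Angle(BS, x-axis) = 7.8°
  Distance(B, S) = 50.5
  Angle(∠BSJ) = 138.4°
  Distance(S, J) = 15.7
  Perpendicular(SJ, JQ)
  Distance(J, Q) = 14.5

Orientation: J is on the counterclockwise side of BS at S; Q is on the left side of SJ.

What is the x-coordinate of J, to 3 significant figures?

60.2

B is at the origin; BS runs at 7.8° with length 50.5, so S = 50.5·(cos 7.8°, sin 7.8°) = (50.0, 6.85). ∠BSJ = 138.4°, so SJ runs at 7.8° + (180° − 138.4°) = 49.4° from the x-axis; with |SJ| = 15.7, J = S + 15.7·(cos 49.4°, sin 49.4°) = (60.2, 18.8). So J.x = 60.2.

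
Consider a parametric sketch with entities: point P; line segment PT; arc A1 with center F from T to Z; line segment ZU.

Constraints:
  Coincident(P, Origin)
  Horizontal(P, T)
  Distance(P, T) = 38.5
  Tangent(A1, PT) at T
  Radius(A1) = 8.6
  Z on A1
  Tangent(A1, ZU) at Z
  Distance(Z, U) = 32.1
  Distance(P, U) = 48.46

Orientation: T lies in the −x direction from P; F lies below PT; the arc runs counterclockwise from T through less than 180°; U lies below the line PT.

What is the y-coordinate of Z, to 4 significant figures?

-13.46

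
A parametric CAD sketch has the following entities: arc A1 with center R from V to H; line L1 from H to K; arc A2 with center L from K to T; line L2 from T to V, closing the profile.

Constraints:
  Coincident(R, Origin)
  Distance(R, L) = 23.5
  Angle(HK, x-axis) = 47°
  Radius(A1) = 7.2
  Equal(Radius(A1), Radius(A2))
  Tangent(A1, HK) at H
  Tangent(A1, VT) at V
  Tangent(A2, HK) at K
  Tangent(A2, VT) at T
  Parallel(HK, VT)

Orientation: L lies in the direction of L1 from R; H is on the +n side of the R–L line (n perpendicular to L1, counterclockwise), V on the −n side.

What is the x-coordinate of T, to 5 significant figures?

21.293

Tangency of A1 to both parallel lines with radius 7.2 puts H and V at R ± 7.2·n: H = (-5.2657, 4.9104), V = (5.2657, -4.9104). Equal radii place K and T the same way about L: K = L + 7.2·n = (10.761, 22.097), T = L − 7.2·n = (21.293, 12.276). So T.x = 21.293.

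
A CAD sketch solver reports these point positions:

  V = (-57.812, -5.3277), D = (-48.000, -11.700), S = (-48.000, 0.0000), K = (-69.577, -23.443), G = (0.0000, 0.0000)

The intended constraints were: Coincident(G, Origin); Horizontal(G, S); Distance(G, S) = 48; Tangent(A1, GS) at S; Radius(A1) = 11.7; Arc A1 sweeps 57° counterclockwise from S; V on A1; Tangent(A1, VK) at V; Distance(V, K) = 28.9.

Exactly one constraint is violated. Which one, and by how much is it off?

Distance(V, K) = 28.9 — off by 7.30.

G = (0.00, 0.00) ✓; G.y = 0.00, S.y = 0.00 ✓; |GS| = 48.00 ✓; ∠(DS, SG) = 90.00° ✓; |DS| = 11.70 ✓; bearing(D→V) − bearing(D→S) = 57.00° ✓; |DV| = 11.70 ✓; ∠(DV, VK) = 90.00° ✓; |VK| = 21.60 ✗.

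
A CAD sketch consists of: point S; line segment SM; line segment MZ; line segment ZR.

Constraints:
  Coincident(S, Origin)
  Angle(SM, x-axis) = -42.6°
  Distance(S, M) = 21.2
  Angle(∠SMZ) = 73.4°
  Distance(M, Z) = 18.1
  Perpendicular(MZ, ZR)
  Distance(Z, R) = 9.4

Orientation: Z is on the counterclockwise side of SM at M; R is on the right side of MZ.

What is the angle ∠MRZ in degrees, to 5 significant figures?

62.555°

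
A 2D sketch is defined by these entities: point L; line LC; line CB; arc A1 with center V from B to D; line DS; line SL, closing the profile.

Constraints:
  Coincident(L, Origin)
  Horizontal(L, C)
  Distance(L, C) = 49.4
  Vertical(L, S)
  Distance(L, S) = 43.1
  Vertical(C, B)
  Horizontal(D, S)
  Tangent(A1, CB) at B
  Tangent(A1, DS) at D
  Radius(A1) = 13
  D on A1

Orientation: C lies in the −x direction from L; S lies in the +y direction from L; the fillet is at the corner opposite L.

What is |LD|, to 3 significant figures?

56.4

L is at the origin; L and C share the same y with |LC| = 49.4 and C on the −x side, so C = (-49.4, 0.00). LS is vertical with |LS| = 43.1 and S on the +y side, so S = (0.00, 43.1). The virtual corner opposite L is at (-49.4, 43.1). The tangent condition forces VB to be normal to CB and tangency of A1 to DS means the radius VD is perpendicular to DS, with radius 13.0, so the center V sits 13.0 in from both sides at V = (-36.4, 30.1). That places the tangent points at B = (-49.4, 30.1) on CB and D = (-36.4, 43.1) on DS. Then |LD| = |D − L| = 56.4.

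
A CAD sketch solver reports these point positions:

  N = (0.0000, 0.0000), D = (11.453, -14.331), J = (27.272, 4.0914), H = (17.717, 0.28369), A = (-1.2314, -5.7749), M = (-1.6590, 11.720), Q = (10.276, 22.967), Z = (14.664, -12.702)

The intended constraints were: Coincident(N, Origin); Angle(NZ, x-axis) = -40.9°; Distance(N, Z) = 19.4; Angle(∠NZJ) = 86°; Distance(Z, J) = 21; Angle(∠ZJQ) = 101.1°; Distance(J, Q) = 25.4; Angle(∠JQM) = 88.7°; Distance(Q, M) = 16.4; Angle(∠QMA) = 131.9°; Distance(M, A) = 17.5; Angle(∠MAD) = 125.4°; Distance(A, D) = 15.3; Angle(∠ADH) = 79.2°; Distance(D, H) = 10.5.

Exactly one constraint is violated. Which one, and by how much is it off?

Distance(D, H) = 10.5 — off by 5.40.

N = (0.00, 0.00) ✓; NZ at -40.90° ✓; |NZ| = 19.40 ✓; ∠NZJ = 86.00° ✓; |ZJ| = 21.00 ✓; ∠ZJQ = 101.1° ✓; |JQ| = 25.40 ✓; ∠JQM = 88.70° ✓; |QM| = 16.40 ✓; ∠QMA = 131.9° ✓; |MA| = 17.50 ✓; ∠MAD = 125.4° ✓; |AD| = 15.30 ✓; ∠ADH = 79.20° ✓; |DH| = 15.90 ✗.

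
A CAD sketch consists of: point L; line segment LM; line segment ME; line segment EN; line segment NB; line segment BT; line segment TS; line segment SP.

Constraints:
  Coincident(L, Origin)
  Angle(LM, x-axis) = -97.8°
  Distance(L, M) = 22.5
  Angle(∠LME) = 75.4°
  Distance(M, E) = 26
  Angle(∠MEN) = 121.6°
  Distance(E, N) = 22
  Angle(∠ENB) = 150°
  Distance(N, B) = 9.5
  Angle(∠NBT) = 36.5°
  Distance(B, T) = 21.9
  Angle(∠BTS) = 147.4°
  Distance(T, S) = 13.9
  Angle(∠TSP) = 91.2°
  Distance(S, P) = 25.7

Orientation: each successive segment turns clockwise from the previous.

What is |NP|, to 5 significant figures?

26.899

L is at the origin; LM runs at -97.8° with length 22.5, so M = (-3.0536, -22.292). ∠LME = 75.4° gives ME at 157.60° from the x-axis; with |ME| = 26.0, E = (-27.092, -12.384). ∠MEN = 121.6° gives EN at 99.200° from the x-axis; with |EN| = 22.0, N = (-30.609, 9.3330). ∠ENB = 150.0° gives NB at 69.200° from the x-axis; with |NB| = 9.5, B = (-27.236, 18.214). ∠NBT = 36.5° gives BT at -74.300° from the x-axis; with |BT| = 21.9, T = (-21.310, -2.8691). ∠BTS = 147.4° gives TS at -106.90° from the x-axis; with |TS| = 13.9, S = (-25.350, -16.169). ∠TSP = 91.2° gives SP at 164.30° from the x-axis; with |SP| = 25.7, P = (-50.091, -9.2144). Then |NP| = |P − N| = 26.899.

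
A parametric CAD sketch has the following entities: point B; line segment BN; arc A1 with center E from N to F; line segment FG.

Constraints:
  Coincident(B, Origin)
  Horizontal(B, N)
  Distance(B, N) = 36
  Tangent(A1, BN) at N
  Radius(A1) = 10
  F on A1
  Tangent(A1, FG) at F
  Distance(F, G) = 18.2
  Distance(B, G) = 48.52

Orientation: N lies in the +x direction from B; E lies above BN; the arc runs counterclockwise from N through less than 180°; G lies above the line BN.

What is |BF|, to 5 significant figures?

47.267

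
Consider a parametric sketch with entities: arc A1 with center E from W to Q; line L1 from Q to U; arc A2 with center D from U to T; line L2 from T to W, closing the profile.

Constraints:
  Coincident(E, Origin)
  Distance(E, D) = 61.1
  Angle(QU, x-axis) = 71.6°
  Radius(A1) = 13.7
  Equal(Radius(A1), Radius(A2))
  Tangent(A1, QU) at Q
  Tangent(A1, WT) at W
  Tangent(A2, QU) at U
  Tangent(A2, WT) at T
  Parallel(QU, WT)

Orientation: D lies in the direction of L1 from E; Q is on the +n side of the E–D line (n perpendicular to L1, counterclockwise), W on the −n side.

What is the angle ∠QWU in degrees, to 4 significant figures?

65.85°

The slot axis is L1's direction at 71.6°, so u = (cos 71.6°, sin 71.6°) = (0.3156, 0.9489) and n = (−sin 71.6°, cos 71.6°) = (-0.9489, 0.3156). E is at the origin and D lies 61.1 along u from E, so D = 61.1·u = (19.29, 57.98). Tangency of A1 to both parallel lines with radius 13.7 puts Q and W at E ± 13.7·n: Q = (-13.00, 4.324), W = (13.00, -4.324). Equal radii place U and T the same way about D: U = D + 13.7·n = (6.287, 62.30), T = D − 13.7·n = (32.29, 53.65). Then cos ∠QWU = WQ·WU / (|WQ||WU|), giving 65.85°.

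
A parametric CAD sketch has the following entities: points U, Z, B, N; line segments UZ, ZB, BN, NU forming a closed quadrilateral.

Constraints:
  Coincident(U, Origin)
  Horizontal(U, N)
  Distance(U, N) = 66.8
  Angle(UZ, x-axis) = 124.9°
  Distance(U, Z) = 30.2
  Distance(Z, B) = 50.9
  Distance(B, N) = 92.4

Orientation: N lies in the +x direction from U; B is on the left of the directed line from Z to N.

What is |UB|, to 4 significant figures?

70.15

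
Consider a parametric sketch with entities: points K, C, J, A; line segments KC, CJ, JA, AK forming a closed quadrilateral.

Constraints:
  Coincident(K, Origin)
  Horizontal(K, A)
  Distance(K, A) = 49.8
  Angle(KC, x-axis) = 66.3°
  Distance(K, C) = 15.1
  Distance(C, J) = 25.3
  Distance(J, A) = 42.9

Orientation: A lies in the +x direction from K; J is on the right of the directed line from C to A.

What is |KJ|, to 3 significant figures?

14.1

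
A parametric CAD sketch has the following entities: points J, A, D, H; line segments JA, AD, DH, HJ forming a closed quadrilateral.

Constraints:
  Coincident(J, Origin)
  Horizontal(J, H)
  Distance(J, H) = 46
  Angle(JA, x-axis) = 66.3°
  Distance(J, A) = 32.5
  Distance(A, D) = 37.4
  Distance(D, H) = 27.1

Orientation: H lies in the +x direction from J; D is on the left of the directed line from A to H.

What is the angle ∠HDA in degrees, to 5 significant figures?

85.395°

Checks: |JH| = 46.00 ✓; |JA| = 32.50 ✓; |AD| = 37.40 ✓; |DH| = 27.10 ✓.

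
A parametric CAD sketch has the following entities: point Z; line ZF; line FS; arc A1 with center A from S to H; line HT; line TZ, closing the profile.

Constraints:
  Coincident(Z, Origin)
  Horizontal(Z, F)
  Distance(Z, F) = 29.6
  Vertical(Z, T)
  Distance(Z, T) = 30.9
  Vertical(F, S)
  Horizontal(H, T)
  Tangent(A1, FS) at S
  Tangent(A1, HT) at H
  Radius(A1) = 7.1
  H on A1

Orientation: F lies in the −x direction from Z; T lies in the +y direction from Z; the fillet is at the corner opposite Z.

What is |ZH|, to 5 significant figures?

38.224

Z is at the origin; ZF is horizontal with |ZF| = 29.6 and F on the −x side, so F = (-29.600, 0.0000). ZT is vertical with |ZT| = 30.9 and T on the +y side, so T = (0.0000, 30.900). The virtual corner opposite Z is at (-29.600, 30.900). A1 meets FS tangentially, so AS is at right angles to FS and tangency of A1 to HT means the radius AH is perpendicular to HT, with radius 7.1, so the center A sits 7.1 in from both sides at A = (-22.500, 23.800). That places the tangent points at S = (-29.600, 23.800) on FS and H = (-22.500, 30.900) on HT. Then |ZH| = |H − Z| = 38.224.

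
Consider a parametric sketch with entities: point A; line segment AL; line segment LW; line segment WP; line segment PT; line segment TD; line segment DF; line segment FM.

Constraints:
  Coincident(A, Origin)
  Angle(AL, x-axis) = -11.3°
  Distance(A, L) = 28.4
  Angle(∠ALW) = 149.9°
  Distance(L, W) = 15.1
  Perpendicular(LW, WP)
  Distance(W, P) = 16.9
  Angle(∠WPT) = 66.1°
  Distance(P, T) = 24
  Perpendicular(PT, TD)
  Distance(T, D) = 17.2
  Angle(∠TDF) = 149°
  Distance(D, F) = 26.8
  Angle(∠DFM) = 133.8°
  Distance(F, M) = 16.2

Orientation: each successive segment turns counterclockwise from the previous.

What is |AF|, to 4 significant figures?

60.27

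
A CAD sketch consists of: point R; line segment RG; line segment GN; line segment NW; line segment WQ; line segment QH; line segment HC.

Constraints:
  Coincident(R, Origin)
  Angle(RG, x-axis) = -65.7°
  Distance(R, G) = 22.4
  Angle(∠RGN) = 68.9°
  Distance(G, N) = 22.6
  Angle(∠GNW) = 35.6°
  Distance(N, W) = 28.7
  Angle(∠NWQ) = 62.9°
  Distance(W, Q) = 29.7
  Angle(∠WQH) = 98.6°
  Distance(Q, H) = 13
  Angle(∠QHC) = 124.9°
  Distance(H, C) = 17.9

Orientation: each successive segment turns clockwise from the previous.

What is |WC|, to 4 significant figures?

31.34

R is at the origin; RG runs at -65.7° with length 22.4, so G = (9.218, -20.42). ∠RGN = 68.9° gives GN at -176.8° from the x-axis; with |GN| = 22.6, N = (-13.35, -21.68). ∠GNW = 35.6° gives NW at 38.80° from the x-axis; with |NW| = 28.7, W = (9.020, -3.693). ∠NWQ = 62.9° gives WQ at -78.30° from the x-axis; with |WQ| = 29.7, Q = (15.04, -32.78). ∠WQH = 98.6° gives QH at -159.7° from the x-axis; with |QH| = 13.0, H = (2.850, -37.29). ∠QHC = 124.9° gives HC at 145.2° from the x-axis; with |HC| = 17.9, C = (-11.85, -27.07). Then |WC| = |C − W| = 31.34.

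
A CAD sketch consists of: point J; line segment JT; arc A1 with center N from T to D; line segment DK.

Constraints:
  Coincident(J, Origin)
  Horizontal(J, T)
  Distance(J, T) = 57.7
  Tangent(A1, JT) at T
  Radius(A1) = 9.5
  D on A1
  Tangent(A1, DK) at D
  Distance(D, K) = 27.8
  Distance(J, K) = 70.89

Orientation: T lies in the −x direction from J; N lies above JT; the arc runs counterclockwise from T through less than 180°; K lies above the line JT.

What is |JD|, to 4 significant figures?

50.61

Checks: |JT| = 57.70 ✓; |ND| = 9.500 ✓; ∠(ND, DK) = 90.00° ✓; |DK| = 27.80 ✓; |JK| = 70.89 ✓.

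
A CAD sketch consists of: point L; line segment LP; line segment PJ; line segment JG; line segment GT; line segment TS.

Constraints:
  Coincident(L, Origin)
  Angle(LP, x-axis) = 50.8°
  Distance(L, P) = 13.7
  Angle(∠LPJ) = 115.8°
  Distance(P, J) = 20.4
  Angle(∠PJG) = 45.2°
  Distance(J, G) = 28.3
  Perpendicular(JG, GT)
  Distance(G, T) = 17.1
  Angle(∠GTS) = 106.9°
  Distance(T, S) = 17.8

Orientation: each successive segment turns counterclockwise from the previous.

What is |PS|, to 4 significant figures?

8.395

L is at the origin; LP runs at 50.8° with length 13.7, so P = (8.659, 10.62). ∠LPJ = 115.8° gives PJ at 115.0° from the x-axis; with |PJ| = 20.4, J = (0.03739, 29.11). ∠PJG = 45.2° gives JG at -110.2° from the x-axis; with |JG| = 28.3, G = (-9.735, 2.546). JG is perpendicular to GT, so GT runs at -20.20°; with |GT| = 17.1, T = (6.314, -3.359). ∠GTS = 106.9° gives TS at 52.90° from the x-axis; with |TS| = 17.8, S = (17.05, 10.84). Then |PS| = |S − P| = 8.395.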